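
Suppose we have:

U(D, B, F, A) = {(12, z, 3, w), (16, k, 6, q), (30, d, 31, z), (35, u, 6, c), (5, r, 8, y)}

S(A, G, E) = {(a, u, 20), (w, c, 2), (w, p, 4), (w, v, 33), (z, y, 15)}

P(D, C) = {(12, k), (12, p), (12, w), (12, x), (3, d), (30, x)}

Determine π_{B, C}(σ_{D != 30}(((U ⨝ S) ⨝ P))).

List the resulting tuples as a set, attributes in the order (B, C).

Joining U and S on A yields {(12, z, 3, w, c, 2), (12, z, 3, w, p, 4), (12, z, 3, w, v, 33), (30, d, 31, z, y, 15)}.
Joining (U ⨝ S) and P on D yields {(12, z, 3, w, c, 2, k), (12, z, 3, w, c, 2, p), (12, z, 3, w, c, 2, w), (12, z, 3, w, c, 2, x), (12, z, 3, w, p, 4, k), (12, z, 3, w, p, 4, p), (12, z, 3, w, p, 4, w), (12, z, 3, w, p, 4, x), (12, z, 3, w, v, 33, k), (12, z, 3, w, v, 33, p), (12, z, 3, w, v, 33, w), (12, z, 3, w, v, 33, x), (30, d, 31, z, y, 15, x)}.
σ[D != 30]: keep tuples satisfying D != 30 → {(12, z, 3, w, c, 2, k), (12, z, 3, w, c, 2, p), (12, z, 3, w, c, 2, w), (12, z, 3, w, c, 2, x), (12, z, 3, w, p, 4, k), (12, z, 3, w, p, 4, p), (12, z, 3, w, p, 4, w), (12, z, 3, w, p, 4, x), (12, z, 3, w, v, 33, k), (12, z, 3, w, v, 33, p), (12, z, 3, w, v, 33, w), (12, z, 3, w, v, 33, x)}
Keep only column(s) B, C (8 duplicate(s) eliminated): {(z, k), (z, p), (z, w), (z, x)}

{(z, k), (z, p), (z, w), (z, x)}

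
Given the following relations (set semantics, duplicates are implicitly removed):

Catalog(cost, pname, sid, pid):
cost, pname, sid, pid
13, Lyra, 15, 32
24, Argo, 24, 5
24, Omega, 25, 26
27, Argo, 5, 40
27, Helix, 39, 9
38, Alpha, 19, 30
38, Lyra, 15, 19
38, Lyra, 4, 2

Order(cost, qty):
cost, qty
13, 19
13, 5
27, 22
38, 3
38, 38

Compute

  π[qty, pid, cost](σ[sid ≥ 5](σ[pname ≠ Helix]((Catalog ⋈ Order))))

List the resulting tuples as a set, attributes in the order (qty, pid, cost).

{(19, 32, 13), (22, 40, 27), (3, 19, 38), (3, 30, 38), (38, 19, 38), (38, 30, 38), (5, 32, 13)}

Natural join on cost: {(13, Lyra, 15, 32, 19), (13, Lyra, 15, 32, 5), (27, Argo, 5, 40, 22), (27, Helix, 39, 9, 22), (38, Alpha, 19, 30, 3), (38, Alpha, 19, 30, 38), (38, Lyra, 15, 19, 3), (38, Lyra, 15, 19, 38), (38, Lyra, 4, 2, 3), (38, Lyra, 4, 2, 38)}
Filtering on pname ≠ Helix leaves {(13, Lyra, 15, 32, 19), (13, Lyra, 15, 32, 5), (27, Argo, 5, 40, 22), (38, Alpha, 19, 30, 3), (38, Alpha, 19, 30, 38), (38, Lyra, 15, 19, 3), (38, Lyra, 15, 19, 38), (38, Lyra, 4, 2, 3), (38, Lyra, 4, 2, 38)}.
Filtering on sid ≥ 5 leaves {(13, Lyra, 15, 32, 19), (13, Lyra, 15, 32, 5), (27, Argo, 5, 40, 22), (38, Alpha, 19, 30, 3), (38, Alpha, 19, 30, 38), (38, Lyra, 15, 19, 3), (38, Lyra, 15, 19, 38)}.
Projecting to qty, pid, cost: {(19, 32, 13), (22, 40, 27), (3, 19, 38), (3, 30, 38), (38, 19, 38), (38, 30, 38), (5, 32, 13)}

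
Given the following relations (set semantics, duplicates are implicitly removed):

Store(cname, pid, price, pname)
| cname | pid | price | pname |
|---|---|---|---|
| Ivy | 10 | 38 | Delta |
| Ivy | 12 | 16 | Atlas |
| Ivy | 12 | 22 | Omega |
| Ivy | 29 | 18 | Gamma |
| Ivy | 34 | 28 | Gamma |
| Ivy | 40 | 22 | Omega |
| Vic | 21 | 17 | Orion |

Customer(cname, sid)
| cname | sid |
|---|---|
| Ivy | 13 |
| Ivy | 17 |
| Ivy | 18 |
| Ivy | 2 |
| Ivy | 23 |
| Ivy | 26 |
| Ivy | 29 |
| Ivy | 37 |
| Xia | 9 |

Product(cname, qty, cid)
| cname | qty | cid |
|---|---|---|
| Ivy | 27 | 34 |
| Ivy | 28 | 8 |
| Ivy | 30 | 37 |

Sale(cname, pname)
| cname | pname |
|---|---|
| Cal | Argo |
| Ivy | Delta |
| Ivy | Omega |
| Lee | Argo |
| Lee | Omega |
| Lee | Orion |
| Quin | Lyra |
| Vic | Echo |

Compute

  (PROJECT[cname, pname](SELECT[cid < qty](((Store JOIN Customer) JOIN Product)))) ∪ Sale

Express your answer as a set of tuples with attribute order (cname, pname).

{(Cal, Argo), (Ivy, Atlas), (Ivy, Delta), (Ivy, Gamma), (Ivy, Omega), (Lee, Argo), (Lee, Omega), (Lee, Orion), (Quin, Lyra), (Vic, Echo)}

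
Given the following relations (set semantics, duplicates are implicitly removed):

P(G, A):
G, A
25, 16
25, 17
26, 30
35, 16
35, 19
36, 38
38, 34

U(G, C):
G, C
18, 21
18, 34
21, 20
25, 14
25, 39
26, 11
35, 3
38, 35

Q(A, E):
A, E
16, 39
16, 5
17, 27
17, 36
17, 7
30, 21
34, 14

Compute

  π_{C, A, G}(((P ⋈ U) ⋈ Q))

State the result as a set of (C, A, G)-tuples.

Natural join on G: {(25, 16, 14), (25, 16, 39), (25, 17, 14), (25, 17, 39), (26, 30, 11), (35, 16, 3), (35, 19, 3), (38, 34, 35)}
Natural join on A: {(25, 16, 14, 39), (25, 16, 14, 5), (25, 16, 39, 39), (25, 16, 39, 5), (25, 17, 14, 27), (25, 17, 14, 36), (25, 17, 14, 7), (25, 17, 39, 27), (25, 17, 39, 36), (25, 17, 39, 7), (26, 30, 11, 21), (35, 16, 3, 39), (35, 16, 3, 5), (38, 34, 35, 14)}
π_{C, A, G} gives {(11, 30, 26), (14, 16, 25), (14, 17, 25), (3, 16, 35), (35, 34, 38), (39, 16, 25), (39, 17, 25)} (7 duplicate(s) eliminated).

{(11, 30, 26), (14, 16, 25), (14, 17, 25), (3, 16, 35), (35, 34, 38), (39, 16, 25), (39, 17, 25)}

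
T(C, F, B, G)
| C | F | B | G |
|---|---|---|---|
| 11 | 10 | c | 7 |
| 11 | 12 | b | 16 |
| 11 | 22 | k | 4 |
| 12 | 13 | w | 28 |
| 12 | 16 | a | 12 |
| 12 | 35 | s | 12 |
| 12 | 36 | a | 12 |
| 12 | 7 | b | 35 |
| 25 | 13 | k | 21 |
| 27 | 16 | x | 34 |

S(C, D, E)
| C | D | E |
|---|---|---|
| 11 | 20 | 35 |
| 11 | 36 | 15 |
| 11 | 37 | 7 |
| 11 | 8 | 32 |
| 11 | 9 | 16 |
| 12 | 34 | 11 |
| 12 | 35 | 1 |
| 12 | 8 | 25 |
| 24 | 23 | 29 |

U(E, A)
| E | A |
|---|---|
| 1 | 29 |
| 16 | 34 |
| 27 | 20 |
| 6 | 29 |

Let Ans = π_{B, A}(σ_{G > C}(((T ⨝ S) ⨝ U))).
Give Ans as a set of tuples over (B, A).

Joining T and S on C yields {(11, 10, c, 7, 20, 35), (11, 10, c, 7, 36, 15), (11, 10, c, 7, 37, 7), (11, 10, c, 7, 8, 32), (11, 10, c, 7, 9, 16), (11, 12, b, 16, 20, 35), (11, 12, b, 16, 36, 15), (11, 12, b, 16, 37, 7), (11, 12, b, 16, 8, 32), (11, 12, b, 16, 9, 16), (11, 22, k, 4, 20, 35), (11, 22, k, 4, 36, 15), (11, 22, k, 4, 37, 7), (11, 22, k, 4, 8, 32), (11, 22, k, 4, 9, 16), (12, 13, w, 28, 34, 11), (12, 13, w, 28, 35, 1), (12, 13, w, 28, 8, 25), (12, 16, a, 12, 34, 11), (12, 16, a, 12, 35, 1), (12, 16, a, 12, 8, 25), (12, 35, s, 12, 34, 11), (12, 35, s, 12, 35, 1), (12, 35, s, 12, 8, 25), (12, 36, a, 12, 34, 11), (12, 36, a, 12, 35, 1), (12, 36, a, 12, 8, 25), (12, 7, b, 35, 34, 11), (12, 7, b, 35, 35, 1), (12, 7, b, 35, 8, 25)}.
Joining (T ⨝ S) and U on E yields {(11, 10, c, 7, 9, 16, 34), (11, 12, b, 16, 9, 16, 34), (11, 22, k, 4, 9, 16, 34), (12, 13, w, 28, 35, 1, 29), (12, 16, a, 12, 35, 1, 29), (12, 35, s, 12, 35, 1, 29), (12, 36, a, 12, 35, 1, 29), (12, 7, b, 35, 35, 1, 29)}.
Selection G > C: {(11, 12, b, 16, 9, 16, 34), (12, 13, w, 28, 35, 1, 29), (12, 7, b, 35, 35, 1, 29)}
Projecting to B, A: {(b, 29), (b, 34), (w, 29)}

{(b, 29), (b, 34), (w, 29)}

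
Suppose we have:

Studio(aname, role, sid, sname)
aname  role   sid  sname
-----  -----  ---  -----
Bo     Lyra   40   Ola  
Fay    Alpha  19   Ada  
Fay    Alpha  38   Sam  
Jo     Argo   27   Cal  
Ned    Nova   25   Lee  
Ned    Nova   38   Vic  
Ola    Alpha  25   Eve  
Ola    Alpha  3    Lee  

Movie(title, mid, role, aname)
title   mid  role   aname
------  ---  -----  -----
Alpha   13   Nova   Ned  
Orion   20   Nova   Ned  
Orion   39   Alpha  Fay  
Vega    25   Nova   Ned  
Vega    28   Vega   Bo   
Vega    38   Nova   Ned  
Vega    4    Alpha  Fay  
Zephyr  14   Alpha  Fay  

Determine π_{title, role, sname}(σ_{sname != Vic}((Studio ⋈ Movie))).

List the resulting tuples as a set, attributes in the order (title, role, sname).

{(Alpha, Nova, Lee), (Orion, Alpha, Ada), (Orion, Alpha, Sam), (Orion, Nova, Lee), (Vega, Alpha, Ada), (Vega, Alpha, Sam), (Vega, Nova, Lee), (Zephyr, Alpha, Ada), (Zephyr, Alpha, Sam)}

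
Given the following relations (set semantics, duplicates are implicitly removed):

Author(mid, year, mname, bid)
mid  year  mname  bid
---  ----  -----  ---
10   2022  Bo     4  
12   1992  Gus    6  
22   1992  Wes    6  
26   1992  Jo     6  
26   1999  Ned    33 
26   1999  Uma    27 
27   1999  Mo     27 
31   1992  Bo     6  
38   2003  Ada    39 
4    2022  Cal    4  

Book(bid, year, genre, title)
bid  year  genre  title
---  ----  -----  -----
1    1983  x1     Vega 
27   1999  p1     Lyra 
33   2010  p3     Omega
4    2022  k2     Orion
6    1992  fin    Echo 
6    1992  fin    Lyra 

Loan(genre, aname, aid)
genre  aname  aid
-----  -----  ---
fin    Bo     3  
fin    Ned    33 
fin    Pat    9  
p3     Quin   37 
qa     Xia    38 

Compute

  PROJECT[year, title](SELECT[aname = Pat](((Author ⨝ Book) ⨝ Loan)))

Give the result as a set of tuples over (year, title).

{(1992, Echo), (1992, Lyra)}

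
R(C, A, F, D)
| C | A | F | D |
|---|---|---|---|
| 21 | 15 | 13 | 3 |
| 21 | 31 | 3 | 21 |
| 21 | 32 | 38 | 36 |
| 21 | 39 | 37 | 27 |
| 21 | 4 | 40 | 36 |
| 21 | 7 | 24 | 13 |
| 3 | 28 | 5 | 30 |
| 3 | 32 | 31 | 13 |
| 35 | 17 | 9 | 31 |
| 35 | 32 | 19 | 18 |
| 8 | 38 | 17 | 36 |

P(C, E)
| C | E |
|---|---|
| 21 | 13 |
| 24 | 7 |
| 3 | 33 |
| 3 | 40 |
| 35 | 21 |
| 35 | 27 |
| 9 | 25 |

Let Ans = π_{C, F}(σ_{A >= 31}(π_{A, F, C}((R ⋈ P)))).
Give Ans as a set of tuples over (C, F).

R ⋈ P (natural join on C): {(21, 15, 13, 3, 13), (21, 31, 3, 21, 13), (21, 32, 38, 36, 13), (21, 39, 37, 27, 13), (21, 4, 40, 36, 13), (21, 7, 24, 13, 13), (3, 28, 5, 30, 33), (3, 28, 5, 30, 40), (3, 32, 31, 13, 33), (3, 32, 31, 13, 40), (35, 17, 9, 31, 21), (35, 17, 9, 31, 27), (35, 32, 19, 18, 21), (35, 32, 19, 18, 27)}
Projecting to A, F, C (4 duplicate(s) eliminated): {(15, 13, 21), (17, 9, 35), (28, 5, 3), (31, 3, 21), (32, 19, 35), (32, 31, 3), (32, 38, 21), (39, 37, 21), (4, 40, 21), (7, 24, 21)}
σ[A >= 31]: keep tuples satisfying A >= 31 → {(31, 3, 21), (32, 19, 35), (32, 31, 3), (32, 38, 21), (39, 37, 21)}
Projecting to C, F: {(21, 3), (21, 37), (21, 38), (3, 31), (35, 19)}

{(21, 3), (21, 37), (21, 38), (3, 31), (35, 19)}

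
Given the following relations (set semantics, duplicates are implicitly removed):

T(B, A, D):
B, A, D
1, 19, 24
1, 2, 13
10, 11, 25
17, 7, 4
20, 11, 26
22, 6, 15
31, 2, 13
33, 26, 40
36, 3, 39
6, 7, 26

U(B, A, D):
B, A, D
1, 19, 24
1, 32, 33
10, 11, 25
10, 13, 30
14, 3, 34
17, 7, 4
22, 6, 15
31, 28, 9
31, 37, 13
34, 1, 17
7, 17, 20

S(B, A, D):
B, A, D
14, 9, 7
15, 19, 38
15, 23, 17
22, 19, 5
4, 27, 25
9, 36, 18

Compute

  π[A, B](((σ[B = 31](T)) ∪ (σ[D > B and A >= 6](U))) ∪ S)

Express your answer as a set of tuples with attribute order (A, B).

{(11, 10), (13, 10), (17, 7), (19, 1), (19, 15), (19, 22), (2, 31), (23, 15), (27, 4), (32, 1), (36, 9), (9, 14)}

Filtering on B = 31 leaves {(31, 2, 13)}.
Filtering on D > B and A >= 6 leaves {(1, 19, 24), (1, 32, 33), (10, 11, 25), (10, 13, 30), (7, 17, 20)}.
Set union of the two operands is {(1, 19, 24), (1, 32, 33), (10, 11, 25), (10, 13, 30), (31, 2, 13), (7, 17, 20)}.
Set union of the two operands is {(1, 19, 24), (1, 32, 33), (10, 11, 25), (10, 13, 30), (14, 9, 7), (15, 19, 38), (15, 23, 17), (22, 19, 5), (31, 2, 13), (4, 27, 25), (7, 17, 20), (9, 36, 18)}.
π[A, B]: project onto (A, B) → {(11, 10), (13, 10), (17, 7), (19, 1), (19, 15), (19, 22), (2, 31), (23, 15), (27, 4), (32, 1), (36, 9), (9, 14)}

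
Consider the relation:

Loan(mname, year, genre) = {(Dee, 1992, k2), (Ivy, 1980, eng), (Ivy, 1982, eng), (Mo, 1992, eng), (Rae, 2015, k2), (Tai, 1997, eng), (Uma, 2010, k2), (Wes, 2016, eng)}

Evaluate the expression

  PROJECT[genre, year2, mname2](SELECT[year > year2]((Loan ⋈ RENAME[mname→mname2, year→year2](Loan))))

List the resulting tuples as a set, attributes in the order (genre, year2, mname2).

ρ[mname→mname2, year→year2]: schema becomes (mname2, year2, genre); tuples unchanged.
Loan ⋈ RENAME[mname→mname2, year→year2](Loan) (natural join on genre): {(Dee, 1992, k2, Dee, 1992), (Dee, 1992, k2, Rae, 2015), (Dee, 1992, k2, Uma, 2010), (Ivy, 1980, eng, Ivy, 1980), (Ivy, 1980, eng, Ivy, 1982), (Ivy, 1980, eng, Mo, 1992), (Ivy, 1980, eng, Tai, 1997), (Ivy, 1980, eng, Wes, 2016), (Ivy, 1982, eng, Ivy, 1980), (Ivy, 1982, eng, Ivy, 1982), (Ivy, 1982, eng, Mo, 1992), (Ivy, 1982, eng, Tai, 1997), (Ivy, 1982, eng, Wes, 2016), (Mo, 1992, eng, Ivy, 1980), (Mo, 1992, eng, Ivy, 1982), (Mo, 1992, eng, Mo, 1992), (Mo, 1992, eng, Tai, 1997), (Mo, 1992, eng, Wes, 2016), (Rae, 2015, k2, Dee, 1992), (Rae, 2015, k2, Rae, 2015), (Rae, 2015, k2, Uma, 2010), (Tai, 1997, eng, Ivy, 1980), (Tai, 1997, eng, Ivy, 1982), (Tai, 1997, eng, Mo, 1992), (Tai, 1997, eng, Tai, 1997), (Tai, 1997, eng, Wes, 2016), (Uma, 2010, k2, Dee, 1992), (Uma, 2010, k2, Rae, 2015), (Uma, 2010, k2, Uma, 2010), (Wes, 2016, eng, Ivy, 1980), (Wes, 2016, eng, Ivy, 1982), (Wes, 2016, eng, Mo, 1992), (Wes, 2016, eng, Tai, 1997), (Wes, 2016, eng, Wes, 2016)}
σ[year > year2]: keep tuples satisfying year > year2 → {(Ivy, 1982, eng, Ivy, 1980), (Mo, 1992, eng, Ivy, 1980), (Mo, 1992, eng, Ivy, 1982), (Rae, 2015, k2, Dee, 1992), (Rae, 2015, k2, Uma, 2010), (Tai, 1997, eng, Ivy, 1980), (Tai, 1997, eng, Ivy, 1982), (Tai, 1997, eng, Mo, 1992), (Uma, 2010, k2, Dee, 1992), (Wes, 2016, eng, Ivy, 1980), (Wes, 2016, eng, Ivy, 1982), (Wes, 2016, eng, Mo, 1992), (Wes, 2016, eng, Tai, 1997)}
Projecting to genre, year2, mname2 (7 duplicate(s) eliminated): {(eng, 1980, Ivy), (eng, 1982, Ivy), (eng, 1992, Mo), (eng, 1997, Tai), (k2, 1992, Dee), (k2, 2010, Uma)}

{(eng, 1980, Ivy), (eng, 1982, Ivy), (eng, 1992, Mo), (eng, 1997, Tai), (k2, 1992, Dee), (k2, 2010, Uma)}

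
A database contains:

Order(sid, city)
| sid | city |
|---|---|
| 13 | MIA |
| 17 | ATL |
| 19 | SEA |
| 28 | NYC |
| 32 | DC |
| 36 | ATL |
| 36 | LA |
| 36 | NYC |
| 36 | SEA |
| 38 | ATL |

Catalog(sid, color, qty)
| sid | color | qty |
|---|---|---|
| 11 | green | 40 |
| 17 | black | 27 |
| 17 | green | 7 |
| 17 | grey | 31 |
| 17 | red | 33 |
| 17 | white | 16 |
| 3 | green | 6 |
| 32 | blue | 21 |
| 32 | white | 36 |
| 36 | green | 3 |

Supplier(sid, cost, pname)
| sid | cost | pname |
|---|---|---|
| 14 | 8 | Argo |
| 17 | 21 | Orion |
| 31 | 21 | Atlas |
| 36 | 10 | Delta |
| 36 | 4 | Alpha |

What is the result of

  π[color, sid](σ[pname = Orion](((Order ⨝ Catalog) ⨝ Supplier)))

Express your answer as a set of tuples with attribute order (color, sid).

Natural join on sid: {(17, ATL, black, 27), (17, ATL, green, 7), (17, ATL, grey, 31), (17, ATL, red, 33), (17, ATL, white, 16), (32, DC, blue, 21), (32, DC, white, 36), (36, ATL, green, 3), (36, LA, green, 3), (36, NYC, green, 3), (36, SEA, green, 3)}
Natural join on sid: {(17, ATL, black, 27, 21, Orion), (17, ATL, green, 7, 21, Orion), (17, ATL, grey, 31, 21, Orion), (17, ATL, red, 33, 21, Orion), (17, ATL, white, 16, 21, Orion), (36, ATL, green, 3, 10, Delta), (36, ATL, green, 3, 4, Alpha), (36, LA, green, 3, 10, Delta), (36, LA, green, 3, 4, Alpha), (36, NYC, green, 3, 10, Delta), (36, NYC, green, 3, 4, Alpha), (36, SEA, green, 3, 10, Delta), (36, SEA, green, 3, 4, Alpha)}
Apply σ_{pname = Orion}; surviving tuples: {(17, ATL, black, 27, 21, Orion), (17, ATL, green, 7, 21, Orion), (17, ATL, grey, 31, 21, Orion), (17, ATL, red, 33, 21, Orion), (17, ATL, white, 16, 21, Orion)}
π[color, sid]: project onto (color, sid) → {(black, 17), (green, 17), (grey, 17), (red, 17), (white, 17)}

{(black, 17), (green, 17), (grey, 17), (red, 17), (white, 17)}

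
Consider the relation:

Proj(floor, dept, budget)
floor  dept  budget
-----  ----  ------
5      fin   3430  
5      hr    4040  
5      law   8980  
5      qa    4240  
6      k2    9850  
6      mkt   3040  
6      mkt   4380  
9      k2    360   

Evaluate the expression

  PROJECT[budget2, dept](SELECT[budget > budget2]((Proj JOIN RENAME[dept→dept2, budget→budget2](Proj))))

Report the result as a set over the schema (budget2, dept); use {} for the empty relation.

ρ[dept→dept2, budget→budget2]: schema becomes (floor, dept2, budget2); tuples unchanged.
Joining Proj and RENAME[dept→dept2, budget→budget2](Proj) on floor yields {(5, fin, 3430, fin, 3430), (5, fin, 3430, hr, 4040), (5, fin, 3430, law, 8980), (5, fin, 3430, qa, 4240), (5, hr, 4040, fin, 3430), (5, hr, 4040, hr, 4040), (5, hr, 4040, law, 8980), (5, hr, 4040, qa, 4240), (5, law, 8980, fin, 3430), (5, law, 8980, hr, 4040), (5, law, 8980, law, 8980), (5, law, 8980, qa, 4240), (5, qa, 4240, fin, 3430), (5, qa, 4240, hr, 4040), (5, qa, 4240, law, 8980), (5, qa, 4240, qa, 4240), (6, k2, 9850, k2, 9850), (6, k2, 9850, mkt, 3040), (6, k2, 9850, mkt, 4380), (6, mkt, 3040, k2, 9850), (6, mkt, 3040, mkt, 3040), (6, mkt, 3040, mkt, 4380), (6, mkt, 4380, k2, 9850), (6, mkt, 4380, mkt, 3040), (6, mkt, 4380, mkt, 4380), (9, k2, 360, k2, 360)}.
Selection budget > budget2: {(5, hr, 4040, fin, 3430), (5, law, 8980, fin, 3430), (5, law, 8980, hr, 4040), (5, law, 8980, qa, 4240), (5, qa, 4240, fin, 3430), (5, qa, 4240, hr, 4040), (6, k2, 9850, mkt, 3040), (6, k2, 9850, mkt, 4380), (6, mkt, 4380, mkt, 3040)}
π_{budget2, dept} gives {(3040, k2), (3040, mkt), (3430, hr), (3430, law), (3430, qa), (4040, law), (4040, qa), (4240, law), (4380, k2)}.

{(3040, k2), (3040, mkt), (3430, hr), (3430, law), (3430, qa), (4040, law), (4040, qa), (4240, law), (4380, k2)}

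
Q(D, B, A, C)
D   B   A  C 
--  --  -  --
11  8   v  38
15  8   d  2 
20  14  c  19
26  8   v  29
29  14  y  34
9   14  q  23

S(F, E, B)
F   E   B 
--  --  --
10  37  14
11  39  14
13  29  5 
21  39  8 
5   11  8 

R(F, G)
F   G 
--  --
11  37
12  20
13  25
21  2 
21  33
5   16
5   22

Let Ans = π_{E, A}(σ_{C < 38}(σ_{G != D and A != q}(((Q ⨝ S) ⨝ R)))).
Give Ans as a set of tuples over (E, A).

{(11, d), (11, v), (39, c), (39, d), (39, v), (39, y)}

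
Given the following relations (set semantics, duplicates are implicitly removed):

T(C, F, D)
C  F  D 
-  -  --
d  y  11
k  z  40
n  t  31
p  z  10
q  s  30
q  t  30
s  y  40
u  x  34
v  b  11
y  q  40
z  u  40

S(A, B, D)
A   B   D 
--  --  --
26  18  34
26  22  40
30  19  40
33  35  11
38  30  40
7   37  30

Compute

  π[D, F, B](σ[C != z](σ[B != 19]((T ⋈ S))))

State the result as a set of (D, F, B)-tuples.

T ⋈ S (natural join on D): {(d, y, 11, 33, 35), (k, z, 40, 26, 22), (k, z, 40, 30, 19), (k, z, 40, 38, 30), (q, s, 30, 7, 37), (q, t, 30, 7, 37), (s, y, 40, 26, 22), (s, y, 40, 30, 19), (s, y, 40, 38, 30), (u, x, 34, 26, 18), (v, b, 11, 33, 35), (y, q, 40, 26, 22), (y, q, 40, 30, 19), (y, q, 40, 38, 30), (z, u, 40, 26, 22), (z, u, 40, 30, 19), (z, u, 40, 38, 30)}
Apply σ_{B != 19}; surviving tuples: {(d, y, 11, 33, 35), (k, z, 40, 26, 22), (k, z, 40, 38, 30), (q, s, 30, 7, 37), (q, t, 30, 7, 37), (s, y, 40, 26, 22), (s, y, 40, 38, 30), (u, x, 34, 26, 18), (v, b, 11, 33, 35), (y, q, 40, 26, 22), (y, q, 40, 38, 30), (z, u, 40, 26, 22), (z, u, 40, 38, 30)}
Apply σ_{C != z}; surviving tuples: {(d, y, 11, 33, 35), (k, z, 40, 26, 22), (k, z, 40, 38, 30), (q, s, 30, 7, 37), (q, t, 30, 7, 37), (s, y, 40, 26, 22), (s, y, 40, 38, 30), (u, x, 34, 26, 18), (v, b, 11, 33, 35), (y, q, 40, 26, 22), (y, q, 40, 38, 30)}
Keep only column(s) D, F, B: {(11, b, 35), (11, y, 35), (30, s, 37), (30, t, 37), (34, x, 18), (40, q, 22), (40, q, 30), (40, y, 22), (40, y, 30), (40, z, 22), (40, z, 30)}

{(11, b, 35), (11, y, 35), (30, s, 37), (30, t, 37), (34, x, 18), (40, q, 22), (40, q, 30), (40, y, 22), (40, y, 30), (40, z, 22), (40, z, 30)}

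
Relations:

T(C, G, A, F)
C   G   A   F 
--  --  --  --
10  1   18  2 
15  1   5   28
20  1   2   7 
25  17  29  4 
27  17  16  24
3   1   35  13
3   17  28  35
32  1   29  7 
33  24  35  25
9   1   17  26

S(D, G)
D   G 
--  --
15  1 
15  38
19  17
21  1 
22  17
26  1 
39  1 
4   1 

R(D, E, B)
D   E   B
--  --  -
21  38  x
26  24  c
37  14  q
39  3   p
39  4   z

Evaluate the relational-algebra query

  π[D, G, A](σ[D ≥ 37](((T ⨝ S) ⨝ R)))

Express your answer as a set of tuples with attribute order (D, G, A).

Natural join on G: {(10, 1, 18, 2, 15), (10, 1, 18, 2, 21), (10, 1, 18, 2, 26), (10, 1, 18, 2, 39), (10, 1, 18, 2, 4), (15, 1, 5, 28, 15), (15, 1, 5, 28, 21), (15, 1, 5, 28, 26), (15, 1, 5, 28, 39), (15, 1, 5, 28, 4), (20, 1, 2, 7, 15), (20, 1, 2, 7, 21), (20, 1, 2, 7, 26), (20, 1, 2, 7, 39), (20, 1, 2, 7, 4), (25, 17, 29, 4, 19), (25, 17, 29, 4, 22), (27, 17, 16, 24, 19), (27, 17, 16, 24, 22), (3, 1, 35, 13, 15), (3, 1, 35, 13, 21), (3, 1, 35, 13, 26), (3, 1, 35, 13, 39), (3, 1, 35, 13, 4), (3, 17, 28, 35, 19), (3, 17, 28, 35, 22), (32, 1, 29, 7, 15), (32, 1, 29, 7, 21), (32, 1, 29, 7, 26), (32, 1, 29, 7, 39), (32, 1, 29, 7, 4), (9, 1, 17, 26, 15), (9, 1, 17, 26, 21), (9, 1, 17, 26, 26), (9, 1, 17, 26, 39), (9, 1, 17, 26, 4)}
Natural join on D: {(10, 1, 18, 2, 21, 38, x), (10, 1, 18, 2, 26, 24, c), (10, 1, 18, 2, 39, 3, p), (10, 1, 18, 2, 39, 4, z), (15, 1, 5, 28, 21, 38, x), (15, 1, 5, 28, 26, 24, c), (15, 1, 5, 28, 39, 3, p), (15, 1, 5, 28, 39, 4, z), (20, 1, 2, 7, 21, 38, x), (20, 1, 2, 7, 26, 24, c), (20, 1, 2, 7, 39, 3, p), (20, 1, 2, 7, 39, 4, z), (3, 1, 35, 13, 21, 38, x), (3, 1, 35, 13, 26, 24, c), (3, 1, 35, 13, 39, 3, p), (3, 1, 35, 13, 39, 4, z), (32, 1, 29, 7, 21, 38, x), (32, 1, 29, 7, 26, 24, c), (32, 1, 29, 7, 39, 3, p), (32, 1, 29, 7, 39, 4, z), (9, 1, 17, 26, 21, 38, x), (9, 1, 17, 26, 26, 24, c), (9, 1, 17, 26, 39, 3, p), (9, 1, 17, 26, 39, 4, z)}
Selection D ≥ 37: {(10, 1, 18, 2, 39, 3, p), (10, 1, 18, 2, 39, 4, z), (15, 1, 5, 28, 39, 3, p), (15, 1, 5, 28, 39, 4, z), (20, 1, 2, 7, 39, 3, p), (20, 1, 2, 7, 39, 4, z), (3, 1, 35, 13, 39, 3, p), (3, 1, 35, 13, 39, 4, z), (32, 1, 29, 7, 39, 3, p), (32, 1, 29, 7, 39, 4, z), (9, 1, 17, 26, 39, 3, p), (9, 1, 17, 26, 39, 4, z)}
Projecting to D, G, A (6 duplicate(s) eliminated): {(39, 1, 17), (39, 1, 18), (39, 1, 2), (39, 1, 29), (39, 1, 35), (39, 1, 5)}

{(39, 1, 17), (39, 1, 18), (39, 1, 2), (39, 1, 29), (39, 1, 35), (39, 1, 5)}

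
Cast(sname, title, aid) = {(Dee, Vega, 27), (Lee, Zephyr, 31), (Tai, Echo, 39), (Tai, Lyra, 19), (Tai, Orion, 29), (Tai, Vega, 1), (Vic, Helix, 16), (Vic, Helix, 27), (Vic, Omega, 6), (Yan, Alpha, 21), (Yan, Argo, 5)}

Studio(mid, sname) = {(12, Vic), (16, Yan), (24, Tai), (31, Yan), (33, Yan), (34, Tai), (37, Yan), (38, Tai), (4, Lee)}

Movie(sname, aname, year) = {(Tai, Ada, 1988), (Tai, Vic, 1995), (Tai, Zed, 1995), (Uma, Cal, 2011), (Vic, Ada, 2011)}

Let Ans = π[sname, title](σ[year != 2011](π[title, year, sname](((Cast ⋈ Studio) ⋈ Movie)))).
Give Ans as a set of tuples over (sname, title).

Joining Cast and Studio on sname yields {(Lee, Zephyr, 31, 4), (Tai, Echo, 39, 24), (Tai, Echo, 39, 34), (Tai, Echo, 39, 38), (Tai, Lyra, 19, 24), (Tai, Lyra, 19, 34), (Tai, Lyra, 19, 38), (Tai, Orion, 29, 24), (Tai, Orion, 29, 34), (Tai, Orion, 29, 38), (Tai, Vega, 1, 24), (Tai, Vega, 1, 34), (Tai, Vega, 1, 38), (Vic, Helix, 16, 12), (Vic, Helix, 27, 12), (Vic, Omega, 6, 12), (Yan, Alpha, 21, 16), (Yan, Alpha, 21, 31), (Yan, Alpha, 21, 33), (Yan, Alpha, 21, 37), (Yan, Argo, 5, 16), (Yan, Argo, 5, 31), (Yan, Argo, 5, 33), (Yan, Argo, 5, 37)}.
Joining (Cast ⋈ Studio) and Movie on sname yields {(Tai, Echo, 39, 24, Ada, 1988), (Tai, Echo, 39, 24, Vic, 1995), (Tai, Echo, 39, 24, Zed, 1995), (Tai, Echo, 39, 34, Ada, 1988), (Tai, Echo, 39, 34, Vic, 1995), (Tai, Echo, 39, 34, Zed, 1995), (Tai, Echo, 39, 38, Ada, 1988), (Tai, Echo, 39, 38, Vic, 1995), (Tai, Echo, 39, 38, Zed, 1995), (Tai, Lyra, 19, 24, Ada, 1988), (Tai, Lyra, 19, 24, Vic, 1995), (Tai, Lyra, 19, 24, Zed, 1995), (Tai, Lyra, 19, 34, Ada, 1988), (Tai, Lyra, 19, 34, Vic, 1995), (Tai, Lyra, 19, 34, Zed, 1995), (Tai, Lyra, 19, 38, Ada, 1988), (Tai, Lyra, 19, 38, Vic, 1995), (Tai, Lyra, 19, 38, Zed, 1995), (Tai, Orion, 29, 24, Ada, 1988), (Tai, Orion, 29, 24, Vic, 1995), (Tai, Orion, 29, 24, Zed, 1995), (Tai, Orion, 29, 34, Ada, 1988), (Tai, Orion, 29, 34, Vic, 1995), (Tai, Orion, 29, 34, Zed, 1995), (Tai, Orion, 29, 38, Ada, 1988), (Tai, Orion, 29, 38, Vic, 1995), (Tai, Orion, 29, 38, Zed, 1995), (Tai, Vega, 1, 24, Ada, 1988), (Tai, Vega, 1, 24, Vic, 1995), (Tai, Vega, 1, 24, Zed, 1995), (Tai, Vega, 1, 34, Ada, 1988), (Tai, Vega, 1, 34, Vic, 1995), (Tai, Vega, 1, 34, Zed, 1995), (Tai, Vega, 1, 38, Ada, 1988), (Tai, Vega, 1, 38, Vic, 1995), (Tai, Vega, 1, 38, Zed, 1995), (Vic, Helix, 16, 12, Ada, 2011), (Vic, Helix, 27, 12, Ada, 2011), (Vic, Omega, 6, 12, Ada, 2011)}.
π[title, year, sname]: project onto (title, year, sname) (29 duplicate(s) eliminated) → {(Echo, 1988, Tai), (Echo, 1995, Tai), (Helix, 2011, Vic), (Lyra, 1988, Tai), (Lyra, 1995, Tai), (Omega, 2011, Vic), (Orion, 1988, Tai), (Orion, 1995, Tai), (Vega, 1988, Tai), (Vega, 1995, Tai)}
σ[year != 2011]: keep tuples satisfying year != 2011 → {(Echo, 1988, Tai), (Echo, 1995, Tai), (Lyra, 1988, Tai), (Lyra, 1995, Tai), (Orion, 1988, Tai), (Orion, 1995, Tai), (Vega, 1988, Tai), (Vega, 1995, Tai)}
π[sname, title]: project onto (sname, title) (4 duplicate(s) eliminated) → {(Tai, Echo), (Tai, Lyra), (Tai, Orion), (Tai, Vega)}

{(Tai, Echo), (Tai, Lyra), (Tai, Orion), (Tai, Vega)}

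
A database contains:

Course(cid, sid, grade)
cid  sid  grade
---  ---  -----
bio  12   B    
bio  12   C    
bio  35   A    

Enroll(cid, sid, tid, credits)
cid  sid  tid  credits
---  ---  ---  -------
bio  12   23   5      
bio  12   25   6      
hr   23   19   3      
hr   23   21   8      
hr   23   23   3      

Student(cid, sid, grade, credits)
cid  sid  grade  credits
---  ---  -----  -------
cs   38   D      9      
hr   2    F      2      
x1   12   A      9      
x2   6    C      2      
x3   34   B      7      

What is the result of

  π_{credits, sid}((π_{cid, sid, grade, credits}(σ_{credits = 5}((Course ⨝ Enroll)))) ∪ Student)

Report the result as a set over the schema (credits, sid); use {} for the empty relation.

{(2, 2), (2, 6), (5, 12), (7, 34), (9, 12), (9, 38)}

Natural join on cid, sid: {(bio, 12, B, 23, 5), (bio, 12, B, 25, 6), (bio, 12, C, 23, 5), (bio, 12, C, 25, 6)}
Apply σ_{credits = 5}; surviving tuples: {(bio, 12, B, 23, 5), (bio, 12, C, 23, 5)}
Projecting to cid, sid, grade, credits: {(bio, 12, B, 5), (bio, 12, C, 5)}
Set union of the two operands is {(bio, 12, B, 5), (bio, 12, C, 5), (cs, 38, D, 9), (hr, 2, F, 2), (x1, 12, A, 9), (x2, 6, C, 2), (x3, 34, B, 7)}.
Projecting to credits, sid (1 duplicate(s) eliminated): {(2, 2), (2, 6), (5, 12), (7, 34), (9, 12), (9, 38)}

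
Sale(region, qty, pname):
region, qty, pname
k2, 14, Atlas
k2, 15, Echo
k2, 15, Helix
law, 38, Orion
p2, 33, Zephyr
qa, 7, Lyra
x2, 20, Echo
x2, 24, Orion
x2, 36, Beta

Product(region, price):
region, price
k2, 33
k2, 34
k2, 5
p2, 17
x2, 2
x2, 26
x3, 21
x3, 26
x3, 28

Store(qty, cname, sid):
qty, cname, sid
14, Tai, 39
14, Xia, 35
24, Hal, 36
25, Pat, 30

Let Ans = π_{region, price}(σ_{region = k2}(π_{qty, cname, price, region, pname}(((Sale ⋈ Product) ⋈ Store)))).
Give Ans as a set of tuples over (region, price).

{(k2, 33), (k2, 34), (k2, 5)}

Joining Sale and Product on region yields {(k2, 14, Atlas, 33), (k2, 14, Atlas, 34), (k2, 14, Atlas, 5), (k2, 15, Echo, 33), (k2, 15, Echo, 34), (k2, 15, Echo, 5), (k2, 15, Helix, 33), (k2, 15, Helix, 34), (k2, 15, Helix, 5), (p2, 33, Zephyr, 17), (x2, 20, Echo, 2), (x2, 20, Echo, 26), (x2, 24, Orion, 2), (x2, 24, Orion, 26), (x2, 36, Beta, 2), (x2, 36, Beta, 26)}.
Joining (Sale ⋈ Product) and Store on qty yields {(k2, 14, Atlas, 33, Tai, 39), (k2, 14, Atlas, 33, Xia, 35), (k2, 14, Atlas, 34, Tai, 39), (k2, 14, Atlas, 34, Xia, 35), (k2, 14, Atlas, 5, Tai, 39), (k2, 14, Atlas, 5, Xia, 35), (x2, 24, Orion, 2, Hal, 36), (x2, 24, Orion, 26, Hal, 36)}.
Projecting to qty, cname, price, region, pname: {(14, Tai, 33, k2, Atlas), (14, Tai, 34, k2, Atlas), (14, Tai, 5, k2, Atlas), (14, Xia, 33, k2, Atlas), (14, Xia, 34, k2, Atlas), (14, Xia, 5, k2, Atlas), (24, Hal, 2, x2, Orion), (24, Hal, 26, x2, Orion)}
σ[region = k2]: keep tuples satisfying region = k2 → {(14, Tai, 33, k2, Atlas), (14, Tai, 34, k2, Atlas), (14, Tai, 5, k2, Atlas), (14, Xia, 33, k2, Atlas), (14, Xia, 34, k2, Atlas), (14, Xia, 5, k2, Atlas)}
Projecting to region, price (3 duplicate(s) eliminated): {(k2, 33), (k2, 34), (k2, 5)}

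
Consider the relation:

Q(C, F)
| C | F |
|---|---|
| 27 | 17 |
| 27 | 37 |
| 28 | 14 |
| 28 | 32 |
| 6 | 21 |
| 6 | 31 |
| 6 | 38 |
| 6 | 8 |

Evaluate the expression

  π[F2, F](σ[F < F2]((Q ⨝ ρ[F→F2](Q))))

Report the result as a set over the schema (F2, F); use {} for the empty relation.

ρ[F→F2]: schema becomes (C, F2); tuples unchanged.
Joining Q and ρ[F→F2](Q) on C yields {(27, 17, 17), (27, 17, 37), (27, 37, 17), (27, 37, 37), (28, 14, 14), (28, 14, 32), (28, 32, 14), (28, 32, 32), (6, 21, 21), (6, 21, 31), (6, 21, 38), (6, 21, 8), (6, 31, 21), (6, 31, 31), (6, 31, 38), (6, 31, 8), (6, 38, 21), (6, 38, 31), (6, 38, 38), (6, 38, 8), (6, 8, 21), (6, 8, 31), (6, 8, 38), (6, 8, 8)}.
σ[F < F2]: keep tuples satisfying F < F2 → {(27, 17, 37), (28, 14, 32), (6, 21, 31), (6, 21, 38), (6, 31, 38), (6, 8, 21), (6, 8, 31), (6, 8, 38)}
Projecting to F2, F: {(21, 8), (31, 21), (31, 8), (32, 14), (37, 17), (38, 21), (38, 31), (38, 8)}

{(21, 8), (31, 21), (31, 8), (32, 14), (37, 17), (38, 21), (38, 31), (38, 8)}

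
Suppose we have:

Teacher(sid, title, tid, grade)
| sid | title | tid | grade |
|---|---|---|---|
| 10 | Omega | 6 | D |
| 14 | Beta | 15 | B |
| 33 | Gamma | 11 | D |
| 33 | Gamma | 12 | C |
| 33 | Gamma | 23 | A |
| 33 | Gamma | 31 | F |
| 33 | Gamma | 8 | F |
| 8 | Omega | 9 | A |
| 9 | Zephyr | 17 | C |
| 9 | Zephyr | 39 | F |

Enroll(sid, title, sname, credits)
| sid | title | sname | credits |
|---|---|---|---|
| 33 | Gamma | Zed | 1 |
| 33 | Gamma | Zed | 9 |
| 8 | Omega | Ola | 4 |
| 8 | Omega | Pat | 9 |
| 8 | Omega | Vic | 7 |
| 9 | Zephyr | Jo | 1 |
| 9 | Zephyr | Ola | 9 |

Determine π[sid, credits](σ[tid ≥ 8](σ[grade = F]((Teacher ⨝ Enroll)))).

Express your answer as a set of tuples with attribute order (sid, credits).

Natural join on sid, title: {(33, Gamma, 11, D, Zed, 1), (33, Gamma, 11, D, Zed, 9), (33, Gamma, 12, C, Zed, 1), (33, Gamma, 12, C, Zed, 9), (33, Gamma, 23, A, Zed, 1), (33, Gamma, 23, A, Zed, 9), (33, Gamma, 31, F, Zed, 1), (33, Gamma, 31, F, Zed, 9), (33, Gamma, 8, F, Zed, 1), (33, Gamma, 8, F, Zed, 9), (8, Omega, 9, A, Ola, 4), (8, Omega, 9, A, Pat, 9), (8, Omega, 9, A, Vic, 7), (9, Zephyr, 17, C, Jo, 1), (9, Zephyr, 17, C, Ola, 9), (9, Zephyr, 39, F, Jo, 1), (9, Zephyr, 39, F, Ola, 9)}
Apply σ_{grade = F}; surviving tuples: {(33, Gamma, 31, F, Zed, 1), (33, Gamma, 31, F, Zed, 9), (33, Gamma, 8, F, Zed, 1), (33, Gamma, 8, F, Zed, 9), (9, Zephyr, 39, F, Jo, 1), (9, Zephyr, 39, F, Ola, 9)}
Apply σ_{tid ≥ 8}; surviving tuples: {(33, Gamma, 31, F, Zed, 1), (33, Gamma, 31, F, Zed, 9), (33, Gamma, 8, F, Zed, 1), (33, Gamma, 8, F, Zed, 9), (9, Zephyr, 39, F, Jo, 1), (9, Zephyr, 39, F, Ola, 9)}
π[sid, credits]: project onto (sid, credits) (2 duplicate(s) eliminated) → {(33, 1), (33, 9), (9, 1), (9, 9)}

{(33, 1), (33, 9), (9, 1), (9, 9)}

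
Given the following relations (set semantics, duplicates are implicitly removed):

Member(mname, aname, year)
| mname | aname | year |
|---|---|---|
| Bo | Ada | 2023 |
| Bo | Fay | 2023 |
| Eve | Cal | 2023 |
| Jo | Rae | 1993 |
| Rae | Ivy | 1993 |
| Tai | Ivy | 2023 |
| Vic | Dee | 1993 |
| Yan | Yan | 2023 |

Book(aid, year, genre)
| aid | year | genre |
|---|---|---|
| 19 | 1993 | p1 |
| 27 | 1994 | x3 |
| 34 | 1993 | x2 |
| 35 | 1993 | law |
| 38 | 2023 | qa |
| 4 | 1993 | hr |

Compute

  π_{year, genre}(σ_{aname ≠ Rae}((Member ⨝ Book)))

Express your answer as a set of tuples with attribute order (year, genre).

Joining Member and Book on year yields {(Bo, Ada, 2023, 38, qa), (Bo, Fay, 2023, 38, qa), (Eve, Cal, 2023, 38, qa), (Jo, Rae, 1993, 19, p1), (Jo, Rae, 1993, 34, x2), (Jo, Rae, 1993, 35, law), (Jo, Rae, 1993, 4, hr), (Rae, Ivy, 1993, 19, p1), (Rae, Ivy, 1993, 34, x2), (Rae, Ivy, 1993, 35, law), (Rae, Ivy, 1993, 4, hr), (Tai, Ivy, 2023, 38, qa), (Vic, Dee, 1993, 19, p1), (Vic, Dee, 1993, 34, x2), (Vic, Dee, 1993, 35, law), (Vic, Dee, 1993, 4, hr), (Yan, Yan, 2023, 38, qa)}.
Apply σ_{aname ≠ Rae}; surviving tuples: {(Bo, Ada, 2023, 38, qa), (Bo, Fay, 2023, 38, qa), (Eve, Cal, 2023, 38, qa), (Rae, Ivy, 1993, 19, p1), (Rae, Ivy, 1993, 34, x2), (Rae, Ivy, 1993, 35, law), (Rae, Ivy, 1993, 4, hr), (Tai, Ivy, 2023, 38, qa), (Vic, Dee, 1993, 19, p1), (Vic, Dee, 1993, 34, x2), (Vic, Dee, 1993, 35, law), (Vic, Dee, 1993, 4, hr), (Yan, Yan, 2023, 38, qa)}
Projecting to year, genre (8 duplicate(s) eliminated): {(1993, hr), (1993, law), (1993, p1), (1993, x2), (2023, qa)}

{(1993, hr), (1993, law), (1993, p1), (1993, x2), (2023, qa)}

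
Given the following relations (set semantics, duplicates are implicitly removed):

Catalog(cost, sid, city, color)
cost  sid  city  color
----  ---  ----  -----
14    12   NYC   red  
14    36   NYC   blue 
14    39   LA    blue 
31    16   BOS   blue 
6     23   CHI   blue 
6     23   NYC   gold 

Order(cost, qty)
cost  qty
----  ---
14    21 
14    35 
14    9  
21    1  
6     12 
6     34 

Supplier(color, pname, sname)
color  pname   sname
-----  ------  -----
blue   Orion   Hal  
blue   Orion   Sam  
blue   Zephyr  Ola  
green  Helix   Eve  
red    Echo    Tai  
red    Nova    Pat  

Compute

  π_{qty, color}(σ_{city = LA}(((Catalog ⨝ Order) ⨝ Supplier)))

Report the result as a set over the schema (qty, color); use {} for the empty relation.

{(21, blue), (35, blue), (9, blue)}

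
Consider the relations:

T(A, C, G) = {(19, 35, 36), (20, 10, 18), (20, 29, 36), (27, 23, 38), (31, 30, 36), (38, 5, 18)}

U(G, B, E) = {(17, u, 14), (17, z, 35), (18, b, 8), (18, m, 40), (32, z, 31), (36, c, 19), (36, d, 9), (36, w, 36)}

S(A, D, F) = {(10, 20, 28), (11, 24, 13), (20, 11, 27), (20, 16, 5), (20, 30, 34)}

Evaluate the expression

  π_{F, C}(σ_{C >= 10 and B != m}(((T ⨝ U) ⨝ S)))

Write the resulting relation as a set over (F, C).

Natural join on G: {(19, 35, 36, c, 19), (19, 35, 36, d, 9), (19, 35, 36, w, 36), (20, 10, 18, b, 8), (20, 10, 18, m, 40), (20, 29, 36, c, 19), (20, 29, 36, d, 9), (20, 29, 36, w, 36), (31, 30, 36, c, 19), (31, 30, 36, d, 9), (31, 30, 36, w, 36), (38, 5, 18, b, 8), (38, 5, 18, m, 40)}
Natural join on A: {(20, 10, 18, b, 8, 11, 27), (20, 10, 18, b, 8, 16, 5), (20, 10, 18, b, 8, 30, 34), (20, 10, 18, m, 40, 11, 27), (20, 10, 18, m, 40, 16, 5), (20, 10, 18, m, 40, 30, 34), (20, 29, 36, c, 19, 11, 27), (20, 29, 36, c, 19, 16, 5), (20, 29, 36, c, 19, 30, 34), (20, 29, 36, d, 9, 11, 27), (20, 29, 36, d, 9, 16, 5), (20, 29, 36, d, 9, 30, 34), (20, 29, 36, w, 36, 11, 27), (20, 29, 36, w, 36, 16, 5), (20, 29, 36, w, 36, 30, 34)}
σ[C >= 10 and B != m]: keep tuples satisfying C >= 10 and B != m → {(20, 10, 18, b, 8, 11, 27), (20, 10, 18, b, 8, 16, 5), (20, 10, 18, b, 8, 30, 34), (20, 29, 36, c, 19, 11, 27), (20, 29, 36, c, 19, 16, 5), (20, 29, 36, c, 19, 30, 34), (20, 29, 36, d, 9, 11, 27), (20, 29, 36, d, 9, 16, 5), (20, 29, 36, d, 9, 30, 34), (20, 29, 36, w, 36, 11, 27), (20, 29, 36, w, 36, 16, 5), (20, 29, 36, w, 36, 30, 34)}
Projecting to F, C (6 duplicate(s) eliminated): {(27, 10), (27, 29), (34, 10), (34, 29), (5, 10), (5, 29)}

{(27, 10), (27, 29), (34, 10), (34, 29), (5, 10), (5, 29)}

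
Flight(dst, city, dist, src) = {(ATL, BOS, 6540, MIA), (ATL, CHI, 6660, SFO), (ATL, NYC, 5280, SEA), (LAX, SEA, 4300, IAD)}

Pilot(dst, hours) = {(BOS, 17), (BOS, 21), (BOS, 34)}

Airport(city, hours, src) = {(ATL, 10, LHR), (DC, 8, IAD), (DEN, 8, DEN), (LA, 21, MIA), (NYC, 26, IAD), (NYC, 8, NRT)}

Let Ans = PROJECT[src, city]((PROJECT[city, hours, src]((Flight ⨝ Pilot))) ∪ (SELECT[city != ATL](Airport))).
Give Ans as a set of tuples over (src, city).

{(DEN, DEN), (IAD, DC), (IAD, NYC), (MIA, LA), (NRT, NYC)}

Natural join on dst: {}
π[city, hours, src]: project onto (city, hours, src) → {}
Apply σ_{city != ATL}; surviving tuples: {(DC, 8, IAD), (DEN, 8, DEN), (LA, 21, MIA), (NYC, 26, IAD), (NYC, 8, NRT)}
Taking the union: {(DC, 8, IAD), (DEN, 8, DEN), (LA, 21, MIA), (NYC, 26, IAD), (NYC, 8, NRT)}
π[src, city]: project onto (src, city) → {(DEN, DEN), (IAD, DC), (IAD, NYC), (MIA, LA), (NRT, NYC)}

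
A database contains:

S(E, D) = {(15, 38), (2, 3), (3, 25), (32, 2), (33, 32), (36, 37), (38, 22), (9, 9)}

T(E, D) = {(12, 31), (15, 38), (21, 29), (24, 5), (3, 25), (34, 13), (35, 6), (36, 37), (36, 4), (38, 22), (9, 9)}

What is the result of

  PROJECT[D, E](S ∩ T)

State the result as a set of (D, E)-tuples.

{(22, 38), (25, 3), (37, 36), (38, 15), (9, 9)}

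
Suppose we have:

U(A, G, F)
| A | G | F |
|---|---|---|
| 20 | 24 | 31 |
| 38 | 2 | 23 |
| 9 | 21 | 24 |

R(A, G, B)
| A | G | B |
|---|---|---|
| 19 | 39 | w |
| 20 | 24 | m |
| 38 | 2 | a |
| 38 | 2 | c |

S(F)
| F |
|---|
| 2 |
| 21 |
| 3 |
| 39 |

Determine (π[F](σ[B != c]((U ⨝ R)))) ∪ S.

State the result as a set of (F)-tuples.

{2, 21, 23, 3, 31, 39}

Natural join on A, G: {(20, 24, 31, m), (38, 2, 23, a), (38, 2, 23, c)}
Filtering on B != c leaves {(20, 24, 31, m), (38, 2, 23, a)}.
Projecting to F: {23, 31}
Taking the union: {2, 21, 23, 3, 31, 39}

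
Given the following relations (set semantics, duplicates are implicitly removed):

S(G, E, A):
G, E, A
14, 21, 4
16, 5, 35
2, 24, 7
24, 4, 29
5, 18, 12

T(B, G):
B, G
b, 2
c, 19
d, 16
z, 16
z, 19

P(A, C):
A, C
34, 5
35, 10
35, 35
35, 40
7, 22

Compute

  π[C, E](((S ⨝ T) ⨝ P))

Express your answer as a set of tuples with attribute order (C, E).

Joining S and T on G yields {(16, 5, 35, d), (16, 5, 35, z), (2, 24, 7, b)}.
Joining (S ⨝ T) and P on A yields {(16, 5, 35, d, 10), (16, 5, 35, d, 35), (16, 5, 35, d, 40), (16, 5, 35, z, 10), (16, 5, 35, z, 35), (16, 5, 35, z, 40), (2, 24, 7, b, 22)}.
π[C, E]: project onto (C, E) (3 duplicate(s) eliminated) → {(10, 5), (22, 24), (35, 5), (40, 5)}

{(10, 5), (22, 24), (35, 5), (40, 5)}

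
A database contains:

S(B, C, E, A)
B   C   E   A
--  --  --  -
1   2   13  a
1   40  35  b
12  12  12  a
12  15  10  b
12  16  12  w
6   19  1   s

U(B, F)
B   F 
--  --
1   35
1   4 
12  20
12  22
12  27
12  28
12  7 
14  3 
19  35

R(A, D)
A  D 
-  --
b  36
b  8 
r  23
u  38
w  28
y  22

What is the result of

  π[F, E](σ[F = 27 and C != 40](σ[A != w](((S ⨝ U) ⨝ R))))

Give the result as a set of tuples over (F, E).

{(27, 10)}

Natural join on B: {(1, 2, 13, a, 35), (1, 2, 13, a, 4), (1, 40, 35, b, 35), (1, 40, 35, b, 4), (12, 12, 12, a, 20), (12, 12, 12, a, 22), (12, 12, 12, a, 27), (12, 12, 12, a, 28), (12, 12, 12, a, 7), (12, 15, 10, b, 20), (12, 15, 10, b, 22), (12, 15, 10, b, 27), (12, 15, 10, b, 28), (12, 15, 10, b, 7), (12, 16, 12, w, 20), (12, 16, 12, w, 22), (12, 16, 12, w, 27), (12, 16, 12, w, 28), (12, 16, 12, w, 7)}
Natural join on A: {(1, 40, 35, b, 35, 36), (1, 40, 35, b, 35, 8), (1, 40, 35, b, 4, 36), (1, 40, 35, b, 4, 8), (12, 15, 10, b, 20, 36), (12, 15, 10, b, 20, 8), (12, 15, 10, b, 22, 36), (12, 15, 10, b, 22, 8), (12, 15, 10, b, 27, 36), (12, 15, 10, b, 27, 8), (12, 15, 10, b, 28, 36), (12, 15, 10, b, 28, 8), (12, 15, 10, b, 7, 36), (12, 15, 10, b, 7, 8), (12, 16, 12, w, 20, 28), (12, 16, 12, w, 22, 28), (12, 16, 12, w, 27, 28), (12, 16, 12, w, 28, 28), (12, 16, 12, w, 7, 28)}
Apply σ_{A != w}; surviving tuples: {(1, 40, 35, b, 35, 36), (1, 40, 35, b, 35, 8), (1, 40, 35, b, 4, 36), (1, 40, 35, b, 4, 8), (12, 15, 10, b, 20, 36), (12, 15, 10, b, 20, 8), (12, 15, 10, b, 22, 36), (12, 15, 10, b, 22, 8), (12, 15, 10, b, 27, 36), (12, 15, 10, b, 27, 8), (12, 15, 10, b, 28, 36), (12, 15, 10, b, 28, 8), (12, 15, 10, b, 7, 36), (12, 15, 10, b, 7, 8)}
Apply σ_{F = 27 and C != 40}; surviving tuples: {(12, 15, 10, b, 27, 36), (12, 15, 10, b, 27, 8)}
π[F, E]: project onto (F, E) (1 duplicate(s) eliminated) → {(27, 10)}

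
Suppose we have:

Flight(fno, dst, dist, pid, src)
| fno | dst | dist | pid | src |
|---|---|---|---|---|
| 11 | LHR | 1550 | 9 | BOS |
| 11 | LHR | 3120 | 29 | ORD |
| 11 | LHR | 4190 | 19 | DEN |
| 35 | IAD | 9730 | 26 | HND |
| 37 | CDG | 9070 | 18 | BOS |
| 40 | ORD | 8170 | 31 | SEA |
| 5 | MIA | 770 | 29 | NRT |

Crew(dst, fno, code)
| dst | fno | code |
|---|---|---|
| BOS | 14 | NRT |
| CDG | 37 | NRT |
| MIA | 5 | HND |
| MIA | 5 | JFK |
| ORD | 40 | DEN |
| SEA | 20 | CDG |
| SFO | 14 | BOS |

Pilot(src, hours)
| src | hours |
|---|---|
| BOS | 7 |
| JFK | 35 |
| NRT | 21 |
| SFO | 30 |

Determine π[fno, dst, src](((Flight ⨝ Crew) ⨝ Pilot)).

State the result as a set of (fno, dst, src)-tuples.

Joining Flight and Crew on fno, dst yields {(37, CDG, 9070, 18, BOS, NRT), (40, ORD, 8170, 31, SEA, DEN), (5, MIA, 770, 29, NRT, HND), (5, MIA, 770, 29, NRT, JFK)}.
Joining (Flight ⨝ Crew) and Pilot on src yields {(37, CDG, 9070, 18, BOS, NRT, 7), (5, MIA, 770, 29, NRT, HND, 21), (5, MIA, 770, 29, NRT, JFK, 21)}.
π_{fno, dst, src} gives {(37, CDG, BOS), (5, MIA, NRT)} (1 duplicate(s) eliminated).

{(37, CDG, BOS), (5, MIA, NRT)}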